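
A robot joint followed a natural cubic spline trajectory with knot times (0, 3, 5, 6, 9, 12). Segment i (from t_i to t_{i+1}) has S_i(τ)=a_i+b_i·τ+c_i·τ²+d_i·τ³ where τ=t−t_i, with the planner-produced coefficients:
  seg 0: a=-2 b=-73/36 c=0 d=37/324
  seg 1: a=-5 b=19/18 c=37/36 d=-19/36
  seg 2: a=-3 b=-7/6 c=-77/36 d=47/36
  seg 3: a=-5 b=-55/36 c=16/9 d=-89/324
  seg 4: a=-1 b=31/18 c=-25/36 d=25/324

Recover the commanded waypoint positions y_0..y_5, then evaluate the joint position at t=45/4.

y_0 = S_0(0) = a_0 = -2
y_1 = S_1(0) = a_1 = -5
y_2 = S_2(0) = a_2 = -3
y_3 = S_3(0) = a_3 = -5
y_4 = S_4(0) = a_4 = -1
y_5 = S_4(3) = 0
t_q=45/4 is in segment 4 (τ=9/4); S_4(τ)=61/256

y_0=-2 y_1=-5 y_2=-3 y_3=-5 y_4=-1 y_5=0
S(45/4) = 61/256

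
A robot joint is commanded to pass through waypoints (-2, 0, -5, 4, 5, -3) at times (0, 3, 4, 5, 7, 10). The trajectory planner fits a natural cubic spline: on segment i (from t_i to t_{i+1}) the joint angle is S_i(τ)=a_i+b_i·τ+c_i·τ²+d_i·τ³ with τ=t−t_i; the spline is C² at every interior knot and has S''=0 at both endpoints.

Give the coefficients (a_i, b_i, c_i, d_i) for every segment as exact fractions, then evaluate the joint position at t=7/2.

  seg 0: a=-2 b=3665/828 c=0 d=-3113/7452
  seg 1: a=0 b=-2837/414 c=-3113/828 d=1549/276
  seg 2: a=-5 b=2041/828 c=2707/207 d=-5417/828
  seg 3: a=4 b=1241/138 c=-5423/828 d=1907/1656
  seg 4: a=5 b=-701/207 c=149/414 d=-149/3726
S(7/2) = -24275/6624

Δ: Δ0=2/3, Δ1=-5, Δ2=9, Δ3=1/2, Δ4=-8/3
row 1: diag=8, rhs=-34; c'=1/8, d'=-17/4
row 2: denom=4−1·1/8=31/8; d'=(84−1·-17/4)/(31/8)=706/31
row 3: denom=6−1·8/31=178/31; d'=(-51−1·706/31)/(178/31)=-2287/178
row 4: denom=10−2·31/89=828/89; d'=(-19−2·-2287/178)/(828/89)=149/207
back: M4=149/207
back: M3=-2287/178−31/89·149/207=-5423/414
back: M2=706/31−8/31·-5423/414=5414/207
back: M1=-17/4−1/8·5414/207=-3113/414
M: M0=0, M1=-3113/414, M2=5414/207, M3=-5423/414, M4=149/207, M5=0
seg 0: a=-2, c=M0/2=0, d=(M1−M0)/(6·3)=-3113/7452, b=Δ0−h0·(2M0+M1)/6=3665/828
seg 1: a=0, c=M1/2=-3113/828, d=(M2−M1)/(6·1)=1549/276, b=Δ1−h1·(2M1+M2)/6=-2837/414
seg 2: a=-5, c=M2/2=2707/207, d=(M3−M2)/(6·1)=-5417/828, b=Δ2−h2·(2M2+M3)/6=2041/828
seg 3: a=4, c=M3/2=-5423/828, d=(M4−M3)/(6·2)=1907/1656, b=Δ3−h3·(2M3+M4)/6=1241/138
seg 4: a=5, c=M4/2=149/414, d=(M5−M4)/(6·3)=-149/3726, b=Δ4−h4·(2M4+M5)/6=-701/207
t_q=7/2 → seg 1, τ=1/2; S=0+-2837/414·τ+-3113/828·τ²+1549/276·τ³=-24275/6624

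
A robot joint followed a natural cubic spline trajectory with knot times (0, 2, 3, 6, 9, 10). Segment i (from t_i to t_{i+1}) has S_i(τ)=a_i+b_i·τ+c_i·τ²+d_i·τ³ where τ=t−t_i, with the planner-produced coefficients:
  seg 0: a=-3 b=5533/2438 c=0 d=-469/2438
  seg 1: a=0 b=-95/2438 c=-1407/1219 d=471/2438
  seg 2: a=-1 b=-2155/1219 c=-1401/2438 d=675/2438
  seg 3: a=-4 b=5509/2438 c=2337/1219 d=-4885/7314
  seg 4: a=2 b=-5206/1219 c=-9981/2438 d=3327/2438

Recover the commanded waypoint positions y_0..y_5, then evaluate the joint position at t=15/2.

y_0 = S_0(0) = a_0 = -3
y_1 = S_1(0) = a_1 = 0
y_2 = S_2(0) = a_2 = -1
y_3 = S_3(0) = a_3 = -4
y_4 = S_4(0) = a_4 = 2
y_5 = S_4(1) = -5
t_q=15/2 is in segment 3 (τ=3/2); S_3(τ)=28259/19504

y_0=-3 y_1=0 y_2=-1 y_3=-4 y_4=2 y_5=-5
S(15/2) = 28259/19504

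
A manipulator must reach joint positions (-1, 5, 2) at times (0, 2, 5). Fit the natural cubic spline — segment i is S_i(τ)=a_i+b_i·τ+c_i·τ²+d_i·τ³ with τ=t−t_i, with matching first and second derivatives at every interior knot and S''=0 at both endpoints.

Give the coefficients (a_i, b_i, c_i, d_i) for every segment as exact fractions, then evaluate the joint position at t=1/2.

  seg 0: a=-1 b=19/5 c=0 d=-1/5
  seg 1: a=5 b=7/5 c=-6/5 d=2/15
S(1/2) = 7/8

Δ: Δ0=3, Δ1=-1
row 1: diag=10, rhs=-24; c'=3/10, d'=-12/5
back: M1=-12/5
M: M0=0, M1=-12/5, M2=0
seg 0: a=-1, c=M0/2=0, d=(M1−M0)/(6·2)=-1/5, b=Δ0−h0·(2M0+M1)/6=19/5
seg 1: a=5, c=M1/2=-6/5, d=(M2−M1)/(6·3)=2/15, b=Δ1−h1·(2M1+M2)/6=7/5
t_q=1/2 → seg 0, τ=1/2; S=-1+19/5·τ+0·τ²+-1/5·τ³=7/8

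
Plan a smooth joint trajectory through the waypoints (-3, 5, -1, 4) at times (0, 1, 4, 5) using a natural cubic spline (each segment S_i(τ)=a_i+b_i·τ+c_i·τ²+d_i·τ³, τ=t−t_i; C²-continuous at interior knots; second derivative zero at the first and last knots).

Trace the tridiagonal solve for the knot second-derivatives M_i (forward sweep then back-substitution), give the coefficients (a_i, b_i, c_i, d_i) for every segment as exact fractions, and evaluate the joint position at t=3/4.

Δ: Δ0=8, Δ1=-2, Δ2=5
row 1: diag=8, rhs=-60; c'=3/8, d'=-15/2
row 2: denom=8−3·3/8=55/8; d'=(42−3·-15/2)/(55/8)=516/55
back: M2=516/55
back: M1=-15/2−3/8·516/55=-606/55
M: M0=0, M1=-606/55, M2=516/55, M3=0
seg 0: a=-3, c=M0/2=0, d=(M1−M0)/(6·1)=-101/55, b=Δ0−h0·(2M0+M1)/6=541/55
seg 1: a=5, c=M1/2=-303/55, d=(M2−M1)/(6·3)=17/15, b=Δ1−h1·(2M1+M2)/6=238/55
seg 2: a=-1, c=M2/2=258/55, d=(M3−M2)/(6·1)=-86/55, b=Δ2−h2·(2M2+M3)/6=103/55
t_q=3/4 → seg 0, τ=3/4; S=-3+541/55·τ+0·τ²+-101/55·τ³=12681/3520

  seg 0: a=-3 b=541/55 c=0 d=-101/55
  seg 1: a=5 b=238/55 c=-303/55 d=17/15
  seg 2: a=-1 b=103/55 c=258/55 d=-86/55
S(3/4) = 12681/3520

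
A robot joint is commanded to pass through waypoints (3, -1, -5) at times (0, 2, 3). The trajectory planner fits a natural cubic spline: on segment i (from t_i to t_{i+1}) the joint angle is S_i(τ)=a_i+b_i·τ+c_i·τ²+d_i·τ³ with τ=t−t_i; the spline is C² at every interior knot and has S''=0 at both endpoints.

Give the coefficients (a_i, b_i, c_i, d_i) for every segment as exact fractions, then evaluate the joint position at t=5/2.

  seg 0: a=3 b=-4/3 c=0 d=-1/6
  seg 1: a=-1 b=-10/3 c=-1 d=1/3
S(5/2) = -23/8

Δ: Δ0=-2, Δ1=-4
row 1: diag=6, rhs=-12; c'=1/6, d'=-2
back: M1=-2
M: M0=0, M1=-2, M2=0
seg 0: a=3, c=M0/2=0, d=(M1−M0)/(6·2)=-1/6, b=Δ0−h0·(2M0+M1)/6=-4/3
seg 1: a=-1, c=M1/2=-1, d=(M2−M1)/(6·1)=1/3, b=Δ1−h1·(2M1+M2)/6=-10/3
t_q=5/2 → seg 1, τ=1/2; S=-1+-10/3·τ+-1·τ²+1/3·τ³=-23/8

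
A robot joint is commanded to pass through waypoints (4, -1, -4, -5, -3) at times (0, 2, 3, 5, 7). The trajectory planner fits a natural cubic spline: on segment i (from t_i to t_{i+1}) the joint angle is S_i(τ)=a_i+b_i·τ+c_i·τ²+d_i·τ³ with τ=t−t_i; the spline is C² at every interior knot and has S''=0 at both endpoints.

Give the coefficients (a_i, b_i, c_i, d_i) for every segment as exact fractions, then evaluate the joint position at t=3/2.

  seg 0: a=4 b=-281/128 c=0 d=-39/512
  seg 1: a=-1 b=-199/64 c=-117/256 d=145/256
  seg 2: a=-4 b=-595/256 c=159/128 d=-169/1024
  seg 3: a=-5 b=85/128 c=129/512 d=-43/1024
S(3/2) = 1843/4096

Δ: Δ0=-5/2, Δ1=-3, Δ2=-1/2, Δ3=1
row 1: diag=6, rhs=-3; c'=1/6, d'=-1/2
row 2: denom=6−1·1/6=35/6; d'=(15−1·-1/2)/(35/6)=93/35
row 3: denom=8−2·12/35=256/35; d'=(9−2·93/35)/(256/35)=129/256
back: M3=129/256
back: M2=93/35−12/35·129/256=159/64
back: M1=-1/2−1/6·159/64=-117/128
M: M0=0, M1=-117/128, M2=159/64, M3=129/256, M4=0
seg 0: a=4, c=M0/2=0, d=(M1−M0)/(6·2)=-39/512, b=Δ0−h0·(2M0+M1)/6=-281/128
seg 1: a=-1, c=M1/2=-117/256, d=(M2−M1)/(6·1)=145/256, b=Δ1−h1·(2M1+M2)/6=-199/64
seg 2: a=-4, c=M2/2=159/128, d=(M3−M2)/(6·2)=-169/1024, b=Δ2−h2·(2M2+M3)/6=-595/256
seg 3: a=-5, c=M3/2=129/512, d=(M4−M3)/(6·2)=-43/1024, b=Δ3−h3·(2M3+M4)/6=85/128
t_q=3/2 → seg 0, τ=3/2; S=4+-281/128·τ+0·τ²+-39/512·τ³=1843/4096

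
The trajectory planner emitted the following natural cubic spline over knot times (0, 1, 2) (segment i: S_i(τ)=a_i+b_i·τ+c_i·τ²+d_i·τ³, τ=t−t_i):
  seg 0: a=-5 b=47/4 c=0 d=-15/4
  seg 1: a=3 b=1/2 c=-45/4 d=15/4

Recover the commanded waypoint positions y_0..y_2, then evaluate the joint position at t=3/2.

y_0 = S_0(0) = a_0 = -5
y_1 = S_1(0) = a_1 = 3
y_2 = S_1(1) = -4
t_q=3/2 is in segment 1 (τ=1/2); S_1(τ)=29/32

y_0=-5 y_1=3 y_2=-4
S(3/2) = 29/32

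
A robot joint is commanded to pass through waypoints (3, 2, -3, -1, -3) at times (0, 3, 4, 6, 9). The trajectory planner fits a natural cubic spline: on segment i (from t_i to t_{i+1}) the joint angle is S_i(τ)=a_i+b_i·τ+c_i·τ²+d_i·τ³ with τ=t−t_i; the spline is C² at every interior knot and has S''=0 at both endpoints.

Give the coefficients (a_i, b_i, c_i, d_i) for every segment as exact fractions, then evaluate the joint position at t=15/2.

  seg 0: a=3 b=138/73 c=0 d=-487/1971
  seg 1: a=2 b=-349/73 c=-487/219 d=439/219
  seg 2: a=-3 b=-704/219 c=830/219 d=-737/876
  seg 3: a=-1 b=135/73 c=-551/438 d=551/3942
S(15/2) = -683/1168

Δ: Δ0=-1/3, Δ1=-5, Δ2=1, Δ3=-2/3
row 1: diag=8, rhs=-28; c'=1/8, d'=-7/2
row 2: denom=6−1·1/8=47/8; d'=(36−1·-7/2)/(47/8)=316/47
row 3: denom=10−2·16/47=438/47; d'=(-10−2·316/47)/(438/47)=-551/219
back: M3=-551/219
back: M2=316/47−16/47·-551/219=1660/219
back: M1=-7/2−1/8·1660/219=-974/219
M: M0=0, M1=-974/219, M2=1660/219, M3=-551/219, M4=0
seg 0: a=3, c=M0/2=0, d=(M1−M0)/(6·3)=-487/1971, b=Δ0−h0·(2M0+M1)/6=138/73
seg 1: a=2, c=M1/2=-487/219, d=(M2−M1)/(6·1)=439/219, b=Δ1−h1·(2M1+M2)/6=-349/73
seg 2: a=-3, c=M2/2=830/219, d=(M3−M2)/(6·2)=-737/876, b=Δ2−h2·(2M2+M3)/6=-704/219
seg 3: a=-1, c=M3/2=-551/438, d=(M4−M3)/(6·3)=551/3942, b=Δ3−h3·(2M3+M4)/6=135/73
t_q=15/2 → seg 3, τ=3/2; S=-1+135/73·τ+-551/438·τ²+551/3942·τ³=-683/1168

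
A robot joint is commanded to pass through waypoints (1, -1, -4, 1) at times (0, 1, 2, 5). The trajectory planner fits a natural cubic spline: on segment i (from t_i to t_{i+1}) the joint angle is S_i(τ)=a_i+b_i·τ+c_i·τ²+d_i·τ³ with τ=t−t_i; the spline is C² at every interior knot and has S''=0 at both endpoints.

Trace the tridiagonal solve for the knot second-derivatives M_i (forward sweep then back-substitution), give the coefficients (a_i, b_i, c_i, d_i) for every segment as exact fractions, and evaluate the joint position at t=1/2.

Δ: Δ0=-2, Δ1=-3, Δ2=5/3
row 1: diag=4, rhs=-6; c'=1/4, d'=-3/2
row 2: denom=8−1·1/4=31/4; d'=(28−1·-3/2)/(31/4)=118/31
back: M2=118/31
back: M1=-3/2−1/4·118/31=-76/31
M: M0=0, M1=-76/31, M2=118/31, M3=0
seg 0: a=1, c=M0/2=0, d=(M1−M0)/(6·1)=-38/93, b=Δ0−h0·(2M0+M1)/6=-148/93
seg 1: a=-1, c=M1/2=-38/31, d=(M2−M1)/(6·1)=97/93, b=Δ1−h1·(2M1+M2)/6=-262/93
seg 2: a=-4, c=M2/2=59/31, d=(M3−M2)/(6·3)=-59/279, b=Δ2−h2·(2M2+M3)/6=-199/93
t_q=1/2 → seg 0, τ=1/2; S=1+-148/93·τ+0·τ²+-38/93·τ³=19/124

  seg 0: a=1 b=-148/93 c=0 d=-38/93
  seg 1: a=-1 b=-262/93 c=-38/31 d=97/93
  seg 2: a=-4 b=-199/93 c=59/31 d=-59/279
S(1/2) = 19/124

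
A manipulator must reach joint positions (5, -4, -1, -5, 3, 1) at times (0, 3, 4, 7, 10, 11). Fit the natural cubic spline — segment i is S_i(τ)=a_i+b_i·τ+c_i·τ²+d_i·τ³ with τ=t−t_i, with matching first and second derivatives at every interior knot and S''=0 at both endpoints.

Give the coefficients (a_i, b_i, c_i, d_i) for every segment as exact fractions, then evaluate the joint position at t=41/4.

Δ: Δ0=-3, Δ1=3, Δ2=-4/3, Δ3=8/3, Δ4=-2
row 1: diag=8, rhs=36; c'=1/8, d'=9/2
row 2: denom=8−1·1/8=63/8; d'=(-26−1·9/2)/(63/8)=-244/63
row 3: denom=12−3·8/21=76/7; d'=(24−3·-244/63)/(76/7)=187/57
row 4: denom=8−3·21/76=545/76; d'=(-28−3·187/57)/(545/76)=-2876/545
back: M4=-2876/545
back: M3=187/57−21/76·-2876/545=7748/1635
back: M2=-244/63−8/21·7748/1635=-9284/1635
back: M1=9/2−1/8·-9284/1635=8518/1635
M: M0=0, M1=8518/1635, M2=-9284/1635, M3=7748/1635, M4=-2876/545, M5=0
seg 0: a=5, c=M0/2=0, d=(M1−M0)/(6·3)=4259/14715, b=Δ0−h0·(2M0+M1)/6=-9164/1635
seg 1: a=-4, c=M1/2=4259/1635, d=(M2−M1)/(6·1)=-989/545, b=Δ1−h1·(2M1+M2)/6=3613/1635
seg 2: a=-1, c=M2/2=-4642/1635, d=(M3−M2)/(6·3)=8516/14715, b=Δ2−h2·(2M2+M3)/6=646/327
seg 3: a=-5, c=M3/2=3874/1635, d=(M4−M3)/(6·3)=-8188/14715, b=Δ3−h3·(2M3+M4)/6=926/1635
seg 4: a=3, c=M4/2=-1438/545, d=(M5−M4)/(6·1)=1438/1635, b=Δ4−h4·(2M4+M5)/6=-394/1635
t_q=41/4 → seg 4, τ=1/4; S=3+-394/1635·τ+-1438/545·τ²+1438/1635·τ³=48633/17440

  seg 0: a=5 b=-9164/1635 c=0 d=4259/14715
  seg 1: a=-4 b=3613/1635 c=4259/1635 d=-989/545
  seg 2: a=-1 b=646/327 c=-4642/1635 d=8516/14715
  seg 3: a=-5 b=926/1635 c=3874/1635 d=-8188/14715
  seg 4: a=3 b=-394/1635 c=-1438/545 d=1438/1635
S(41/4) = 48633/17440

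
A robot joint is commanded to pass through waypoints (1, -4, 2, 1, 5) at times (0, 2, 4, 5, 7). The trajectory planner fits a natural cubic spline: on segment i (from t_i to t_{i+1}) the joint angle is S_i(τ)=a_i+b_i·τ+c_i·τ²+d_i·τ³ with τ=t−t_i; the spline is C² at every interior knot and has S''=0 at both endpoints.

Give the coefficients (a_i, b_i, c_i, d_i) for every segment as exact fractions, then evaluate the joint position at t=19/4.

  seg 0: a=1 b=-1133/256 c=0 d=493/1024
  seg 1: a=-4 b=173/128 c=1479/512 d=-1057/1024
  seg 2: a=2 b=133/256 c=-423/128 d=457/256
  seg 3: a=1 b=-47/64 c=525/256 d=-175/512
S(19/4) = 21035/16384

Δ: Δ0=-5/2, Δ1=3, Δ2=-1, Δ3=2
row 1: diag=8, rhs=33; c'=1/4, d'=33/8
row 2: denom=6−2·1/4=11/2; d'=(-24−2·33/8)/(11/2)=-129/22
row 3: denom=6−1·2/11=64/11; d'=(18−1·-129/22)/(64/11)=525/128
back: M3=525/128
back: M2=-129/22−2/11·525/128=-423/64
back: M1=33/8−1/4·-423/64=1479/256
M: M0=0, M1=1479/256, M2=-423/64, M3=525/128, M4=0
seg 0: a=1, c=M0/2=0, d=(M1−M0)/(6·2)=493/1024, b=Δ0−h0·(2M0+M1)/6=-1133/256
seg 1: a=-4, c=M1/2=1479/512, d=(M2−M1)/(6·2)=-1057/1024, b=Δ1−h1·(2M1+M2)/6=173/128
seg 2: a=2, c=M2/2=-423/128, d=(M3−M2)/(6·1)=457/256, b=Δ2−h2·(2M2+M3)/6=133/256
seg 3: a=1, c=M3/2=525/256, d=(M4−M3)/(6·2)=-175/512, b=Δ3−h3·(2M3+M4)/6=-47/64
t_q=19/4 → seg 2, τ=3/4; S=2+133/256·τ+-423/128·τ²+457/256·τ³=21035/16384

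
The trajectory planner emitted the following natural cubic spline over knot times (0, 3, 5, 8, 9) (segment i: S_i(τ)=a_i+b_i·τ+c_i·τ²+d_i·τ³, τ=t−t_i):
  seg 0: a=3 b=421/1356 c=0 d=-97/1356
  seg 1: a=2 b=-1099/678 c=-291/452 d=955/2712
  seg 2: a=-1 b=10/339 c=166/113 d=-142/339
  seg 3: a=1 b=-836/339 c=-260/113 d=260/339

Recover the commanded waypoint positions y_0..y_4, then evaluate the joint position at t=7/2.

y_0 = S_0(0) = a_0 = 3
y_1 = S_1(0) = a_1 = 2
y_2 = S_2(0) = a_2 = -1
y_3 = S_3(0) = a_3 = 1
y_4 = S_3(1) = -3
t_q=7/2 is in segment 1 (τ=1/2); S_1(τ)=7757/7232

y_0=3 y_1=2 y_2=-1 y_3=1 y_4=-3
S(7/2) = 7757/7232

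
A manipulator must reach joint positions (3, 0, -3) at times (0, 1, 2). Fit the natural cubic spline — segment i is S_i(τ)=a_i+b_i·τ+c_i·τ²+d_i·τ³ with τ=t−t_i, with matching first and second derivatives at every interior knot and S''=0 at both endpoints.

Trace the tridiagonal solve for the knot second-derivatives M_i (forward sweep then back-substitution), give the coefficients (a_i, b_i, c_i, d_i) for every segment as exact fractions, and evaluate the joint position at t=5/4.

  seg 0: a=3 b=-3 c=0 d=0
  seg 1: a=0 b=-3 c=0 d=0
S(5/4) = -3/4

Δ: Δ0=-3, Δ1=-3
row 1: diag=4, rhs=0; c'=1/4, d'=0
back: M1=0
M: M0=0, M1=0, M2=0
seg 0: a=3, c=M0/2=0, d=(M1−M0)/(6·1)=0, b=Δ0−h0·(2M0+M1)/6=-3
seg 1: a=0, c=M1/2=0, d=(M2−M1)/(6·1)=0, b=Δ1−h1·(2M1+M2)/6=-3
t_q=5/4 → seg 1, τ=1/4; S=0+-3·τ+0·τ²+0·τ³=-3/4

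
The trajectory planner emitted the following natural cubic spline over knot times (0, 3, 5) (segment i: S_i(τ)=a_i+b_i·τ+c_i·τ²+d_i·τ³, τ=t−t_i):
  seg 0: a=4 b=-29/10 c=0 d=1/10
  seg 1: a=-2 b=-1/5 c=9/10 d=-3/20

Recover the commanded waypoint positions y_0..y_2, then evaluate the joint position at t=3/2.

y_0=4 y_1=-2 y_2=0
S(3/2) = -1/80

y_0 = S_0(0) = a_0 = 4
y_1 = S_1(0) = a_1 = -2
y_2 = S_1(2) = 0
t_q=3/2 is in segment 0 (τ=3/2); S_0(τ)=-1/80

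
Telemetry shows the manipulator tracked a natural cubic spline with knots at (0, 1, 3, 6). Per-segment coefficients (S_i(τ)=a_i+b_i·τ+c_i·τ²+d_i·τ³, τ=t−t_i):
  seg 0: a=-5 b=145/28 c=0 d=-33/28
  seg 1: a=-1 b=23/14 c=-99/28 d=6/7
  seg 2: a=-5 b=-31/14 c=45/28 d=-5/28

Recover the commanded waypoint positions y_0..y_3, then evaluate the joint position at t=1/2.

y_0=-5 y_1=-1 y_2=-5 y_3=-2
S(1/2) = -573/224

y_0 = S_0(0) = a_0 = -5
y_1 = S_1(0) = a_1 = -1
y_2 = S_2(0) = a_2 = -5
y_3 = S_2(3) = -2
t_q=1/2 is in segment 0 (τ=1/2); S_0(τ)=-573/224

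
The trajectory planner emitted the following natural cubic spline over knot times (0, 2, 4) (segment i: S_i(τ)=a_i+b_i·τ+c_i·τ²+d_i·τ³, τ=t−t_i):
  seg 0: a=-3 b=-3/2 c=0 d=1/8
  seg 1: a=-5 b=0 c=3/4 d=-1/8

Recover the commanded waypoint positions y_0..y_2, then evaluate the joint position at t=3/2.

y_0 = S_0(0) = a_0 = -3
y_1 = S_1(0) = a_1 = -5
y_2 = S_1(2) = -3
t_q=3/2 is in segment 0 (τ=3/2); S_0(τ)=-309/64

y_0=-3 y_1=-5 y_2=-3
S(3/2) = -309/64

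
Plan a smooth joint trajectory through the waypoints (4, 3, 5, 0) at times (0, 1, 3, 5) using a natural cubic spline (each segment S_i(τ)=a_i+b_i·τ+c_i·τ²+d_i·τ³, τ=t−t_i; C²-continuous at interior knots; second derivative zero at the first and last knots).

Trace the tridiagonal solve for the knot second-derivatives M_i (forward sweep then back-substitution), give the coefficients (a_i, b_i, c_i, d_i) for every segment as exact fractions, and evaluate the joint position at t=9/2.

  seg 0: a=4 b=-67/44 c=0 d=23/44
  seg 1: a=3 b=1/22 c=69/44 d=-6/11
  seg 2: a=5 b=-5/22 c=-75/44 d=25/88
S(9/2) = 1255/704

Δ: Δ0=-1, Δ1=1, Δ2=-5/2
row 1: diag=6, rhs=12; c'=1/3, d'=2
row 2: denom=8−2·1/3=22/3; d'=(-21−2·2)/(22/3)=-75/22
back: M2=-75/22
back: M1=2−1/3·-75/22=69/22
M: M0=0, M1=69/22, M2=-75/22, M3=0
seg 0: a=4, c=M0/2=0, d=(M1−M0)/(6·1)=23/44, b=Δ0−h0·(2M0+M1)/6=-67/44
seg 1: a=3, c=M1/2=69/44, d=(M2−M1)/(6·2)=-6/11, b=Δ1−h1·(2M1+M2)/6=1/22
seg 2: a=5, c=M2/2=-75/44, d=(M3−M2)/(6·2)=25/88, b=Δ2−h2·(2M2+M3)/6=-5/22
t_q=9/2 → seg 2, τ=3/2; S=5+-5/22·τ+-75/44·τ²+25/88·τ³=1255/704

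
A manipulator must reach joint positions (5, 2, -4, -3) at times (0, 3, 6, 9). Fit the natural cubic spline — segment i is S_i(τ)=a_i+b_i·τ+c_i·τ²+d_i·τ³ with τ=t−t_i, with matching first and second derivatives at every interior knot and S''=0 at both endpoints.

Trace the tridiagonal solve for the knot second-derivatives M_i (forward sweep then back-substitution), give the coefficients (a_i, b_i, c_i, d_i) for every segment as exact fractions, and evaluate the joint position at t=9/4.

  seg 0: a=5 b=-26/45 c=0 d=-19/405
  seg 1: a=2 b=-83/45 c=-19/45 d=10/81
  seg 2: a=-4 b=-47/45 c=31/45 d=-31/405
S(9/4) = 1013/320

Δ: Δ0=-1, Δ1=-2, Δ2=1/3
row 1: diag=12, rhs=-6; c'=1/4, d'=-1/2
row 2: denom=12−3·1/4=45/4; d'=(14−3·-1/2)/(45/4)=62/45
back: M2=62/45
back: M1=-1/2−1/4·62/45=-38/45
M: M0=0, M1=-38/45, M2=62/45, M3=0
seg 0: a=5, c=M0/2=0, d=(M1−M0)/(6·3)=-19/405, b=Δ0−h0·(2M0+M1)/6=-26/45
seg 1: a=2, c=M1/2=-19/45, d=(M2−M1)/(6·3)=10/81, b=Δ1−h1·(2M1+M2)/6=-83/45
seg 2: a=-4, c=M2/2=31/45, d=(M3−M2)/(6·3)=-31/405, b=Δ2−h2·(2M2+M3)/6=-47/45
t_q=9/4 → seg 0, τ=9/4; S=5+-26/45·τ+0·τ²+-19/405·τ³=1013/320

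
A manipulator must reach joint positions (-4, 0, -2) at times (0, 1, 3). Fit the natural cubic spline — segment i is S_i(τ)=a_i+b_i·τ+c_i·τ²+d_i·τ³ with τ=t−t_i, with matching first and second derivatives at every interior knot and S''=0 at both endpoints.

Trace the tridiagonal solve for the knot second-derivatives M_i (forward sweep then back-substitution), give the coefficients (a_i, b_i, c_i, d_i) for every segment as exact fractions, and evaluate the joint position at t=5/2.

Δ: Δ0=4, Δ1=-1
row 1: diag=6, rhs=-30; c'=1/3, d'=-5
back: M1=-5
M: M0=0, M1=-5, M2=0
seg 0: a=-4, c=M0/2=0, d=(M1−M0)/(6·1)=-5/6, b=Δ0−h0·(2M0+M1)/6=29/6
seg 1: a=0, c=M1/2=-5/2, d=(M2−M1)/(6·2)=5/12, b=Δ1−h1·(2M1+M2)/6=7/3
t_q=5/2 → seg 1, τ=3/2; S=0+7/3·τ+-5/2·τ²+5/12·τ³=-23/32

  seg 0: a=-4 b=29/6 c=0 d=-5/6
  seg 1: a=0 b=7/3 c=-5/2 d=5/12
S(5/2) = -23/32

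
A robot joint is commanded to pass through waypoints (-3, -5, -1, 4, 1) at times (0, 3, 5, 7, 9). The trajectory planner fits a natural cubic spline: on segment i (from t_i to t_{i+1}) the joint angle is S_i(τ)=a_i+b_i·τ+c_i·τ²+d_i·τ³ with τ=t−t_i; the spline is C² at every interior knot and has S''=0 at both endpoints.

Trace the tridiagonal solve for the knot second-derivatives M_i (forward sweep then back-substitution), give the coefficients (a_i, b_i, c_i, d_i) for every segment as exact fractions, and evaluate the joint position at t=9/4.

Δ: Δ0=-2/3, Δ1=2, Δ2=5/2, Δ3=-3/2
row 1: diag=10, rhs=16; c'=1/5, d'=8/5
row 2: denom=8−2·1/5=38/5; d'=(3−2·8/5)/(38/5)=-1/38
row 3: denom=8−2·5/19=142/19; d'=(-24−2·-1/38)/(142/19)=-455/142
back: M3=-455/142
back: M2=-1/38−5/19·-455/142=58/71
back: M1=8/5−1/5·58/71=102/71
M: M0=0, M1=102/71, M2=58/71, M3=-455/142, M4=0
seg 0: a=-3, c=M0/2=0, d=(M1−M0)/(6·3)=17/213, b=Δ0−h0·(2M0+M1)/6=-295/213
seg 1: a=-5, c=M1/2=51/71, d=(M2−M1)/(6·2)=-11/213, b=Δ1−h1·(2M1+M2)/6=164/213
seg 2: a=-1, c=M2/2=29/71, d=(M3−M2)/(6·2)=-571/1704, b=Δ2−h2·(2M2+M3)/6=644/213
seg 3: a=4, c=M3/2=-455/284, d=(M4−M3)/(6·2)=455/1704, b=Δ3−h3·(2M3+M4)/6=271/426
t_q=9/4 → seg 0, τ=9/4; S=-3+-295/213·τ+0·τ²+17/213·τ³=-23661/4544

  seg 0: a=-3 b=-295/213 c=0 d=17/213
  seg 1: a=-5 b=164/213 c=51/71 d=-11/213
  seg 2: a=-1 b=644/213 c=29/71 d=-571/1704
  seg 3: a=4 b=271/426 c=-455/284 d=455/1704
S(9/4) = -23661/4544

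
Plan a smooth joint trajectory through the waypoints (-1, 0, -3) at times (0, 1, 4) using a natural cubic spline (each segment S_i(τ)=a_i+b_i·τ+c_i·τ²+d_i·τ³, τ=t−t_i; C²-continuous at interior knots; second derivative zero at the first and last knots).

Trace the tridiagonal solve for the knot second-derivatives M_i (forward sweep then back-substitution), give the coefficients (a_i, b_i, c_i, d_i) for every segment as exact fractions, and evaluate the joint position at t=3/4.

  seg 0: a=-1 b=5/4 c=0 d=-1/4
  seg 1: a=0 b=1/2 c=-3/4 d=1/12
S(3/4) = -43/256

Δ: Δ0=1, Δ1=-1
row 1: diag=8, rhs=-12; c'=3/8, d'=-3/2
back: M1=-3/2
M: M0=0, M1=-3/2, M2=0
seg 0: a=-1, c=M0/2=0, d=(M1−M0)/(6·1)=-1/4, b=Δ0−h0·(2M0+M1)/6=5/4
seg 1: a=0, c=M1/2=-3/4, d=(M2−M1)/(6·3)=1/12, b=Δ1−h1·(2M1+M2)/6=1/2
t_q=3/4 → seg 0, τ=3/4; S=-1+5/4·τ+0·τ²+-1/4·τ³=-43/256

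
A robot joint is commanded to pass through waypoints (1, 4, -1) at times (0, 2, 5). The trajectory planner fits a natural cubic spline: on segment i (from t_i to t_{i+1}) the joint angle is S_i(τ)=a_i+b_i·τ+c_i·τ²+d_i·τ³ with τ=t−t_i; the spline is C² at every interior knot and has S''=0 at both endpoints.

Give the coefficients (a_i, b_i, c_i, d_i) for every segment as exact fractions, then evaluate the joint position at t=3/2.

  seg 0: a=1 b=32/15 c=0 d=-19/120
  seg 1: a=4 b=7/30 c=-19/20 d=19/180
S(3/2) = 1173/320

Δ: Δ0=3/2, Δ1=-5/3
row 1: diag=10, rhs=-19; c'=3/10, d'=-19/10
back: M1=-19/10
M: M0=0, M1=-19/10, M2=0
seg 0: a=1, c=M0/2=0, d=(M1−M0)/(6·2)=-19/120, b=Δ0−h0·(2M0+M1)/6=32/15
seg 1: a=4, c=M1/2=-19/20, d=(M2−M1)/(6·3)=19/180, b=Δ1−h1·(2M1+M2)/6=7/30
t_q=3/2 → seg 0, τ=3/2; S=1+32/15·τ+0·τ²+-19/120·τ³=1173/320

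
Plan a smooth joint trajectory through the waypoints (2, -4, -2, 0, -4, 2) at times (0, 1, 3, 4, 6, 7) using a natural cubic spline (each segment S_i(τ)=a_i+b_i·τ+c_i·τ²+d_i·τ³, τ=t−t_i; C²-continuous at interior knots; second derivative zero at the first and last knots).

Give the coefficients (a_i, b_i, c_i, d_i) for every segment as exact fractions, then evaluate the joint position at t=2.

Δ: Δ0=-6, Δ1=1, Δ2=2, Δ3=-2, Δ4=6
row 1: diag=6, rhs=42; c'=1/3, d'=7
row 2: denom=6−2·1/3=16/3; d'=(6−2·7)/(16/3)=-3/2
row 3: denom=6−1·3/16=93/16; d'=(-24−1·-3/2)/(93/16)=-120/31
row 4: denom=6−2·32/93=494/93; d'=(48−2·-120/31)/(494/93)=2592/247
back: M4=2592/247
back: M3=-120/31−32/93·2592/247=-1848/247
back: M2=-3/2−3/16·-1848/247=-24/247
back: M1=7−1/3·-24/247=1737/247
M: M0=0, M1=1737/247, M2=-24/247, M3=-1848/247, M4=2592/247, M5=0
seg 0: a=2, c=M0/2=0, d=(M1−M0)/(6·1)=579/494, b=Δ0−h0·(2M0+M1)/6=-3543/494
seg 1: a=-4, c=M1/2=1737/494, d=(M2−M1)/(6·2)=-587/988, b=Δ1−h1·(2M1+M2)/6=-903/247
seg 2: a=-2, c=M2/2=-12/247, d=(M3−M2)/(6·1)=-16/13, b=Δ2−h2·(2M2+M3)/6=810/247
seg 3: a=0, c=M3/2=-924/247, d=(M4−M3)/(6·2)=370/247, b=Δ3−h3·(2M3+M4)/6=-126/247
seg 4: a=-4, c=M4/2=1296/247, d=(M5−M4)/(6·1)=-432/247, b=Δ4−h4·(2M4+M5)/6=618/247
t_q=2 → seg 1, τ=1; S=-4+-903/247·τ+1737/494·τ²+-587/988·τ³=-4677/988

  seg 0: a=2 b=-3543/494 c=0 d=579/494
  seg 1: a=-4 b=-903/247 c=1737/494 d=-587/988
  seg 2: a=-2 b=810/247 c=-12/247 d=-16/13
  seg 3: a=0 b=-126/247 c=-924/247 d=370/247
  seg 4: a=-4 b=618/247 c=1296/247 d=-432/247
S(2) = -4677/988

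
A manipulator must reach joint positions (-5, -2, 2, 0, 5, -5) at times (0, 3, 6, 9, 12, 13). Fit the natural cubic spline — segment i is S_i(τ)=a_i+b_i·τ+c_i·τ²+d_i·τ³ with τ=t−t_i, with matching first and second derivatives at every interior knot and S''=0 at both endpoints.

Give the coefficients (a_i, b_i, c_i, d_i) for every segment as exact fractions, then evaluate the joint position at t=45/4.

Δ: Δ0=1, Δ1=4/3, Δ2=-2/3, Δ3=5/3, Δ4=-10
row 1: diag=12, rhs=2; c'=1/4, d'=1/6
row 2: denom=12−3·1/4=45/4; d'=(-12−3·1/6)/(45/4)=-10/9
row 3: denom=12−3·4/15=56/5; d'=(14−3·-10/9)/(56/5)=65/42
row 4: denom=8−3·15/56=403/56; d'=(-70−3·65/42)/(403/56)=-4180/403
back: M4=-4180/403
back: M3=65/42−15/56·-4180/403=5230/1209
back: M2=-10/9−4/15·5230/1209=-2738/1209
back: M1=1/6−1/4·-2738/1209=886/1209
M: M0=0, M1=886/1209, M2=-2738/1209, M3=5230/1209, M4=-4180/403, M5=0
seg 0: a=-5, c=M0/2=0, d=(M1−M0)/(6·3)=443/10881, b=Δ0−h0·(2M0+M1)/6=766/1209
seg 1: a=-2, c=M1/2=443/1209, d=(M2−M1)/(6·3)=-604/3627, b=Δ1−h1·(2M1+M2)/6=2095/1209
seg 2: a=2, c=M2/2=-1369/1209, d=(M3−M2)/(6·3)=1328/3627, b=Δ2−h2·(2M2+M3)/6=-683/1209
seg 3: a=0, c=M3/2=2615/1209, d=(M4−M3)/(6·3)=-8885/10881, b=Δ3−h3·(2M3+M4)/6=235/93
seg 4: a=5, c=M4/2=-2090/403, d=(M5−M4)/(6·1)=2090/1209, b=Δ4−h4·(2M4+M5)/6=-7910/1209
t_q=45/4 → seg 3, τ=9/4; S=0+235/93·τ+2615/1209·τ²+-8885/10881·τ³=189165/25792

  seg 0: a=-5 b=766/1209 c=0 d=443/10881
  seg 1: a=-2 b=2095/1209 c=443/1209 d=-604/3627
  seg 2: a=2 b=-683/1209 c=-1369/1209 d=1328/3627
  seg 3: a=0 b=235/93 c=2615/1209 d=-8885/10881
  seg 4: a=5 b=-7910/1209 c=-2090/403 d=2090/1209
S(45/4) = 189165/25792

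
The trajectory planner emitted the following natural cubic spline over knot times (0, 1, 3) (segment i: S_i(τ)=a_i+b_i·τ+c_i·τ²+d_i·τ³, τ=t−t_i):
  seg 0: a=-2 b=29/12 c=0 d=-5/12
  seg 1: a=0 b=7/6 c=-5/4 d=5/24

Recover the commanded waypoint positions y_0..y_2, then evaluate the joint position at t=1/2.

y_0 = S_0(0) = a_0 = -2
y_1 = S_1(0) = a_1 = 0
y_2 = S_1(2) = -1
t_q=1/2 is in segment 0 (τ=1/2); S_0(τ)=-27/32

y_0=-2 y_1=0 y_2=-1
S(1/2) = -27/32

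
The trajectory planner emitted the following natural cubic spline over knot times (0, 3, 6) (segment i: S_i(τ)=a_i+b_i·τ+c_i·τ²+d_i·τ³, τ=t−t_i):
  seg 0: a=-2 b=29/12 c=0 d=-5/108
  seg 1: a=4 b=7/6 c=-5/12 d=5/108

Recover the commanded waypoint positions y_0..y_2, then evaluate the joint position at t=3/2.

y_0 = S_0(0) = a_0 = -2
y_1 = S_1(0) = a_1 = 4
y_2 = S_1(3) = 5
t_q=3/2 is in segment 0 (τ=3/2); S_0(τ)=47/32

y_0=-2 y_1=4 y_2=5
S(3/2) = 47/32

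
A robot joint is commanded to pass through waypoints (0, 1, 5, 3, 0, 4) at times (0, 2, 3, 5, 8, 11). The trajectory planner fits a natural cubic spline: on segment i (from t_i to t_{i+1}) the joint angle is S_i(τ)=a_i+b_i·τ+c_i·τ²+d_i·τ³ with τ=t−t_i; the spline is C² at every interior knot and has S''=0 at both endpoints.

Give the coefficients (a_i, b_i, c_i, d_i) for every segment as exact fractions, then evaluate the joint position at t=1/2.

  seg 0: a=0 b=-7219/7194 c=0 d=1352/3597
  seg 1: a=1 b=25229/7194 c=2704/1199 d=-12677/7194
  seg 2: a=5 b=893/327 c=-7269/2398 d=8387/14388
  seg 3: a=3 b=-8630/3597 c=559/1199 d=2/32373
  seg 4: a=0 b=1438/3597 c=1679/3597 d=-1679/32373
S(1/2) = -2181/4796

Δ: Δ0=1/2, Δ1=4, Δ2=-1, Δ3=-1, Δ4=4/3
row 1: diag=6, rhs=21; c'=1/6, d'=7/2
row 2: denom=6−1·1/6=35/6; d'=(-30−1·7/2)/(35/6)=-201/35
row 3: denom=10−2·12/35=326/35; d'=(0−2·-201/35)/(326/35)=201/163
row 4: denom=12−3·105/326=3597/326; d'=(14−3·201/163)/(3597/326)=3358/3597
back: M4=3358/3597
back: M3=201/163−105/326·3358/3597=1118/1199
back: M2=-201/35−12/35·1118/1199=-7269/1199
back: M1=7/2−1/6·-7269/1199=5408/1199
M: M0=0, M1=5408/1199, M2=-7269/1199, M3=1118/1199, M4=3358/3597, M5=0
seg 0: a=0, c=M0/2=0, d=(M1−M0)/(6·2)=1352/3597, b=Δ0−h0·(2M0+M1)/6=-7219/7194
seg 1: a=1, c=M1/2=2704/1199, d=(M2−M1)/(6·1)=-12677/7194, b=Δ1−h1·(2M1+M2)/6=25229/7194
seg 2: a=5, c=M2/2=-7269/2398, d=(M3−M2)/(6·2)=8387/14388, b=Δ2−h2·(2M2+M3)/6=893/327
seg 3: a=3, c=M3/2=559/1199, d=(M4−M3)/(6·3)=2/32373, b=Δ3−h3·(2M3+M4)/6=-8630/3597
seg 4: a=0, c=M4/2=1679/3597, d=(M5−M4)/(6·3)=-1679/32373, b=Δ4−h4·(2M4+M5)/6=1438/3597
t_q=1/2 → seg 0, τ=1/2; S=0+-7219/7194·τ+0·τ²+1352/3597·τ³=-2181/4796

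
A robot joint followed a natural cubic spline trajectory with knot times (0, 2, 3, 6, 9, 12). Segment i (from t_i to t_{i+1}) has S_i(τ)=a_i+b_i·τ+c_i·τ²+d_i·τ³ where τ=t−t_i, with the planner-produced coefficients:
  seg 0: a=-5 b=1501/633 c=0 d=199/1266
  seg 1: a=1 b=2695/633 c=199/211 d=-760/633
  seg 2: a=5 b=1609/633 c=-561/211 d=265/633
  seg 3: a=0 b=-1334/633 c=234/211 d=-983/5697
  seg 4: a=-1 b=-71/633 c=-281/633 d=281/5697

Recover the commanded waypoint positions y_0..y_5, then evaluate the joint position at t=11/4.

y_0=-5 y_1=1 y_2=5 y_3=0 y_4=-1 y_5=-4
S(11/4) = 14237/3376

y_0 = S_0(0) = a_0 = -5
y_1 = S_1(0) = a_1 = 1
y_2 = S_2(0) = a_2 = 5
y_3 = S_3(0) = a_3 = 0
y_4 = S_4(0) = a_4 = -1
y_5 = S_4(3) = -4
t_q=11/4 is in segment 1 (τ=3/4); S_1(τ)=14237/3376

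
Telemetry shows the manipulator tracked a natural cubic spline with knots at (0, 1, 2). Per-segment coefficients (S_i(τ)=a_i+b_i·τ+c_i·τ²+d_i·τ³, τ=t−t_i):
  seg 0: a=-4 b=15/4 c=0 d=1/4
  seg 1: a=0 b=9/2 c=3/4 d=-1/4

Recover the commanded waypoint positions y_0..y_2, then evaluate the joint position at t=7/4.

y_0=-4 y_1=0 y_2=5
S(7/4) = 945/256

y_0 = S_0(0) = a_0 = -4
y_1 = S_1(0) = a_1 = 0
y_2 = S_1(1) = 5
t_q=7/4 is in segment 1 (τ=3/4); S_1(τ)=945/256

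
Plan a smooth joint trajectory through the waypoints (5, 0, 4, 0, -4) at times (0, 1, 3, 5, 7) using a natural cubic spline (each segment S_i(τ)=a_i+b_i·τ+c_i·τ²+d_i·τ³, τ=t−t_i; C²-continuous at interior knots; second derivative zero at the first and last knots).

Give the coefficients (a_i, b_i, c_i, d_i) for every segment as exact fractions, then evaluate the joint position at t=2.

Δ: Δ0=-5, Δ1=2, Δ2=-2, Δ3=-2
row 1: diag=6, rhs=42; c'=1/3, d'=7
row 2: denom=8−2·1/3=22/3; d'=(-24−2·7)/(22/3)=-57/11
row 3: denom=8−2·3/11=82/11; d'=(0−2·-57/11)/(82/11)=57/41
back: M3=57/41
back: M2=-57/11−3/11·57/41=-228/41
back: M1=7−1/3·-228/41=363/41
M: M0=0, M1=363/41, M2=-228/41, M3=57/41, M4=0
seg 0: a=5, c=M0/2=0, d=(M1−M0)/(6·1)=121/82, b=Δ0−h0·(2M0+M1)/6=-531/82
seg 1: a=0, c=M1/2=363/82, d=(M2−M1)/(6·2)=-197/164, b=Δ1−h1·(2M1+M2)/6=-84/41
seg 2: a=4, c=M2/2=-114/41, d=(M3−M2)/(6·2)=95/164, b=Δ2−h2·(2M2+M3)/6=51/41
seg 3: a=0, c=M3/2=57/82, d=(M4−M3)/(6·2)=-19/164, b=Δ3−h3·(2M3+M4)/6=-120/41
t_q=2 → seg 1, τ=1; S=0+-84/41·τ+363/82·τ²+-197/164·τ³=193/164

  seg 0: a=5 b=-531/82 c=0 d=121/82
  seg 1: a=0 b=-84/41 c=363/82 d=-197/164
  seg 2: a=4 b=51/41 c=-114/41 d=95/164
  seg 3: a=0 b=-120/41 c=57/82 d=-19/164
S(2) = 193/164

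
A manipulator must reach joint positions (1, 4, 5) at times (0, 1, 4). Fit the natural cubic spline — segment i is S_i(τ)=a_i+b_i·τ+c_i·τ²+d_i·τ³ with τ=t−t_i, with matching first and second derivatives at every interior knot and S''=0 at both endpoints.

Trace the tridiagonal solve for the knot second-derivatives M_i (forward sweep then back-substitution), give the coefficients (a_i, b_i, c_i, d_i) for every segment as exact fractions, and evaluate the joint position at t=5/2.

Δ: Δ0=3, Δ1=1/3
row 1: diag=8, rhs=-16; c'=3/8, d'=-2
back: M1=-2
M: M0=0, M1=-2, M2=0
seg 0: a=1, c=M0/2=0, d=(M1−M0)/(6·1)=-1/3, b=Δ0−h0·(2M0+M1)/6=10/3
seg 1: a=4, c=M1/2=-1, d=(M2−M1)/(6·3)=1/9, b=Δ1−h1·(2M1+M2)/6=7/3
t_q=5/2 → seg 1, τ=3/2; S=4+7/3·τ+-1·τ²+1/9·τ³=45/8

  seg 0: a=1 b=10/3 c=0 d=-1/3
  seg 1: a=4 b=7/3 c=-1 d=1/9
S(5/2) = 45/8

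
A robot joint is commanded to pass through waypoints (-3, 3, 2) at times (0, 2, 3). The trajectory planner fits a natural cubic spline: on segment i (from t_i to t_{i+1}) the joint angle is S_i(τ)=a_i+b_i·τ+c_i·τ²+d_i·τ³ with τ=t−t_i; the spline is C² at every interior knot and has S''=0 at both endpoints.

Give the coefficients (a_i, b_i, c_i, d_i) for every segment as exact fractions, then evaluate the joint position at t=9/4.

Δ: Δ0=3, Δ1=-1
row 1: diag=6, rhs=-24; c'=1/6, d'=-4
back: M1=-4
M: M0=0, M1=-4, M2=0
seg 0: a=-3, c=M0/2=0, d=(M1−M0)/(6·2)=-1/3, b=Δ0−h0·(2M0+M1)/6=13/3
seg 1: a=3, c=M1/2=-2, d=(M2−M1)/(6·1)=2/3, b=Δ1−h1·(2M1+M2)/6=1/3
t_q=9/4 → seg 1, τ=1/4; S=3+1/3·τ+-2·τ²+2/3·τ³=95/32

  seg 0: a=-3 b=13/3 c=0 d=-1/3
  seg 1: a=3 b=1/3 c=-2 d=2/3
S(9/4) = 95/32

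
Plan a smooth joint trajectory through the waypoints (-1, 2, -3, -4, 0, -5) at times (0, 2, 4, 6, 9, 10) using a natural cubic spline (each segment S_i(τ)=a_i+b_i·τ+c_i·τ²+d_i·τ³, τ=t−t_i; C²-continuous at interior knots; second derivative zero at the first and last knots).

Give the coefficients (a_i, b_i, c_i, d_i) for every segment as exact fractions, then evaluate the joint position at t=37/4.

Δ: Δ0=3/2, Δ1=-5/2, Δ2=-1/2, Δ3=4/3, Δ4=-5
row 1: diag=8, rhs=-24; c'=1/4, d'=-3
row 2: denom=8−2·1/4=15/2; d'=(12−2·-3)/(15/2)=12/5
row 3: denom=10−2·4/15=142/15; d'=(11−2·12/5)/(142/15)=93/142
row 4: denom=8−3·45/142=1001/142; d'=(-38−3·93/142)/(1001/142)=-5675/1001
back: M4=-5675/1001
back: M3=93/142−45/142·-5675/1001=2454/1001
back: M2=12/5−4/15·2454/1001=1748/1001
back: M1=-3−1/4·1748/1001=-3440/1001
M: M0=0, M1=-3440/1001, M2=1748/1001, M3=2454/1001, M4=-5675/1001, M5=0
seg 0: a=-1, c=M0/2=0, d=(M1−M0)/(6·2)=-860/3003, b=Δ0−h0·(2M0+M1)/6=15889/6006
seg 1: a=2, c=M1/2=-1720/1001, d=(M2−M1)/(6·2)=1297/3003, b=Δ1−h1·(2M1+M2)/6=-4751/6006
seg 2: a=-3, c=M2/2=874/1001, d=(M3−M2)/(6·2)=353/6006, b=Δ2−h2·(2M2+M3)/6=-2129/858
seg 3: a=-4, c=M3/2=1227/1001, d=(M4−M3)/(6·3)=-739/1638, b=Δ3−h3·(2M3+M4)/6=793/462
seg 4: a=0, c=M4/2=-5675/2002, d=(M5−M4)/(6·1)=5675/6006, b=Δ4−h4·(2M4+M5)/6=-9340/3003
t_q=37/4 → seg 4, τ=1/4; S=0+-9340/3003·τ+-5675/2002·τ²+5675/6006·τ³=-17205/18304

  seg 0: a=-1 b=15889/6006 c=0 d=-860/3003
  seg 1: a=2 b=-4751/6006 c=-1720/1001 d=1297/3003
  seg 2: a=-3 b=-2129/858 c=874/1001 d=353/6006
  seg 3: a=-4 b=793/462 c=1227/1001 d=-739/1638
  seg 4: a=0 b=-9340/3003 c=-5675/2002 d=5675/6006
S(37/4) = -17205/18304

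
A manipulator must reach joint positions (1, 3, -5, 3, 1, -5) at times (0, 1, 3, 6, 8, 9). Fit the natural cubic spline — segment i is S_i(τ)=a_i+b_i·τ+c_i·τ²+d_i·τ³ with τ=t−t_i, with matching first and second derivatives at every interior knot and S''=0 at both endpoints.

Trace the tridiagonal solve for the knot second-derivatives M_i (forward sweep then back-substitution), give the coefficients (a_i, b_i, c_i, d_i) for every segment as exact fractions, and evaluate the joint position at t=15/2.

Δ: Δ0=2, Δ1=-4, Δ2=8/3, Δ3=-1, Δ4=-6
row 1: diag=6, rhs=-36; c'=1/3, d'=-6
row 2: denom=10−2·1/3=28/3; d'=(40−2·-6)/(28/3)=39/7
row 3: denom=10−3·9/28=253/28; d'=(-22−3·39/7)/(253/28)=-1084/253
row 4: denom=6−2·56/253=1406/253; d'=(-30−2·-1084/253)/(1406/253)=-2711/703
back: M4=-2711/703
back: M3=-1084/253−56/253·-2711/703=-2412/703
back: M2=39/7−9/28·-2412/703=4692/703
back: M1=-6−1/3·4692/703=-5782/703
M: M0=0, M1=-5782/703, M2=4692/703, M3=-2412/703, M4=-2711/703, M5=0
seg 0: a=1, c=M0/2=0, d=(M1−M0)/(6·1)=-2891/2109, b=Δ0−h0·(2M0+M1)/6=7109/2109
seg 1: a=3, c=M1/2=-2891/703, d=(M2−M1)/(6·2)=5237/4218, b=Δ1−h1·(2M1+M2)/6=-1564/2109
seg 2: a=-5, c=M2/2=2346/703, d=(M3−M2)/(6·3)=-32/57, b=Δ2−h2·(2M2+M3)/6=-4834/2109
seg 3: a=3, c=M3/2=-1206/703, d=(M4−M3)/(6·2)=-299/8436, b=Δ3−h3·(2M3+M4)/6=5426/2109
seg 4: a=1, c=M4/2=-2711/1406, d=(M5−M4)/(6·1)=2711/4218, b=Δ4−h4·(2M4+M5)/6=-9943/2109
t_q=15/2 → seg 3, τ=3/2; S=3+5426/2109·τ+-1206/703·τ²+-299/8436·τ³=64781/22496

  seg 0: a=1 b=7109/2109 c=0 d=-2891/2109
  seg 1: a=3 b=-1564/2109 c=-2891/703 d=5237/4218
  seg 2: a=-5 b=-4834/2109 c=2346/703 d=-32/57
  seg 3: a=3 b=5426/2109 c=-1206/703 d=-299/8436
  seg 4: a=1 b=-9943/2109 c=-2711/1406 d=2711/4218
S(15/2) = 64781/22496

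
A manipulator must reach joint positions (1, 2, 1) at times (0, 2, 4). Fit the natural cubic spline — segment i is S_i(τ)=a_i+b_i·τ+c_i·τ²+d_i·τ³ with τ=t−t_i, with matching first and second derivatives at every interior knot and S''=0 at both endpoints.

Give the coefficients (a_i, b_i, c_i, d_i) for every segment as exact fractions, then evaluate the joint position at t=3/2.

Δ: Δ0=1/2, Δ1=-1/2
row 1: diag=8, rhs=-6; c'=1/4, d'=-3/4
back: M1=-3/4
M: M0=0, M1=-3/4, M2=0
seg 0: a=1, c=M0/2=0, d=(M1−M0)/(6·2)=-1/16, b=Δ0−h0·(2M0+M1)/6=3/4
seg 1: a=2, c=M1/2=-3/8, d=(M2−M1)/(6·2)=1/16, b=Δ1−h1·(2M1+M2)/6=0
t_q=3/2 → seg 0, τ=3/2; S=1+3/4·τ+0·τ²+-1/16·τ³=245/128

  seg 0: a=1 b=3/4 c=0 d=-1/16
  seg 1: a=2 b=0 c=-3/8 d=1/16
S(3/2) = 245/128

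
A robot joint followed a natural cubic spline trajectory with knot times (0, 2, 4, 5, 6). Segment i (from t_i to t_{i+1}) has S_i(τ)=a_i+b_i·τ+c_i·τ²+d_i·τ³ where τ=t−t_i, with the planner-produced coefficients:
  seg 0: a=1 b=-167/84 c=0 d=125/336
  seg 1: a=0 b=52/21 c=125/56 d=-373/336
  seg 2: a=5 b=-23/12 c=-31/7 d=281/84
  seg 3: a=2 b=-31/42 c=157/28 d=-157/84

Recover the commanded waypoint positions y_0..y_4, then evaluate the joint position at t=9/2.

y_0 = S_0(0) = a_0 = 1
y_1 = S_1(0) = a_1 = 0
y_2 = S_2(0) = a_2 = 5
y_3 = S_3(0) = a_3 = 2
y_4 = S_3(1) = 5
t_q=9/2 is in segment 2 (τ=1/2); S_2(τ)=751/224

y_0=1 y_1=0 y_2=5 y_3=2 y_4=5
S(9/2) = 751/224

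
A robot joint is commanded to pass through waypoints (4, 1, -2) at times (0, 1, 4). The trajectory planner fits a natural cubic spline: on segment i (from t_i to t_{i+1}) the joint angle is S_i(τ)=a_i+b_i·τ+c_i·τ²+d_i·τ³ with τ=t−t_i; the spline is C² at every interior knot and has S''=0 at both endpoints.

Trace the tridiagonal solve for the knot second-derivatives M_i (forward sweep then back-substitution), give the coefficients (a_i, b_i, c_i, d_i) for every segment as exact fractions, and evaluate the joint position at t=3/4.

Δ: Δ0=-3, Δ1=-1
row 1: diag=8, rhs=12; c'=3/8, d'=3/2
back: M1=3/2
M: M0=0, M1=3/2, M2=0
seg 0: a=4, c=M0/2=0, d=(M1−M0)/(6·1)=1/4, b=Δ0−h0·(2M0+M1)/6=-13/4
seg 1: a=1, c=M1/2=3/4, d=(M2−M1)/(6·3)=-1/12, b=Δ1−h1·(2M1+M2)/6=-5/2
t_q=3/4 → seg 0, τ=3/4; S=4+-13/4·τ+0·τ²+1/4·τ³=427/256

  seg 0: a=4 b=-13/4 c=0 d=1/4
  seg 1: a=1 b=-5/2 c=3/4 d=-1/12
S(3/4) = 427/256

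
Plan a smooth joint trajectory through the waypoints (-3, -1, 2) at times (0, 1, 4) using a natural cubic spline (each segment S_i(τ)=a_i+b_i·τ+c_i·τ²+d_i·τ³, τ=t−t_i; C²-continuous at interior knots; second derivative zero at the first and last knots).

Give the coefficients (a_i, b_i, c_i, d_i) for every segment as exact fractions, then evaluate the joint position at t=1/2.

  seg 0: a=-3 b=17/8 c=0 d=-1/8
  seg 1: a=-1 b=7/4 c=-3/8 d=1/24
S(1/2) = -125/64

Δ: Δ0=2, Δ1=1
row 1: diag=8, rhs=-6; c'=3/8, d'=-3/4
back: M1=-3/4
M: M0=0, M1=-3/4, M2=0
seg 0: a=-3, c=M0/2=0, d=(M1−M0)/(6·1)=-1/8, b=Δ0−h0·(2M0+M1)/6=17/8
seg 1: a=-1, c=M1/2=-3/8, d=(M2−M1)/(6·3)=1/24, b=Δ1−h1·(2M1+M2)/6=7/4
t_q=1/2 → seg 0, τ=1/2; S=-3+17/8·τ+0·τ²+-1/8·τ³=-125/64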